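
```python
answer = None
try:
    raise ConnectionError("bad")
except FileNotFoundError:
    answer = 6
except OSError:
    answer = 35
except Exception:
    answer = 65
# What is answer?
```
35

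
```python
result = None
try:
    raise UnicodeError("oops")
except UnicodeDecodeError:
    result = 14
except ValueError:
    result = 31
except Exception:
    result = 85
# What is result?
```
31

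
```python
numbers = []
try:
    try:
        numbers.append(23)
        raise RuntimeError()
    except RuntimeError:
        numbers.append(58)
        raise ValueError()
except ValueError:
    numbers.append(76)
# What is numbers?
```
[23, 58, 76]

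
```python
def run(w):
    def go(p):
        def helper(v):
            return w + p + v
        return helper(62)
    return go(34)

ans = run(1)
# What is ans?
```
97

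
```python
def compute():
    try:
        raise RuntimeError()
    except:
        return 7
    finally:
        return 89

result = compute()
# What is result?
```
89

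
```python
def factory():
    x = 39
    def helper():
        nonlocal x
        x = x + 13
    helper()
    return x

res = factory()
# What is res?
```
52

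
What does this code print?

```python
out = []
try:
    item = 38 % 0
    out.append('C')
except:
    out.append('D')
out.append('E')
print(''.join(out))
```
DE

Exception raised in try, caught by bare except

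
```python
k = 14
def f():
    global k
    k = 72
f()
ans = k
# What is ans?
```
72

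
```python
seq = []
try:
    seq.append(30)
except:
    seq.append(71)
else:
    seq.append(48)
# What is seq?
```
[30, 48]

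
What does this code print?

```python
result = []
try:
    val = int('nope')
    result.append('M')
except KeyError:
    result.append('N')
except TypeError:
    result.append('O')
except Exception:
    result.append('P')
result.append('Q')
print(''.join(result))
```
PQ

ValueError not specifically caught, falls to Exception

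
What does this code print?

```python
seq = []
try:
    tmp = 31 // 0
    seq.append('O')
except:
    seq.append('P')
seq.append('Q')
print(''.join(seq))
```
PQ

Exception raised in try, caught by bare except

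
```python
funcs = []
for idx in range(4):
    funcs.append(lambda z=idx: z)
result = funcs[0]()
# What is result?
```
0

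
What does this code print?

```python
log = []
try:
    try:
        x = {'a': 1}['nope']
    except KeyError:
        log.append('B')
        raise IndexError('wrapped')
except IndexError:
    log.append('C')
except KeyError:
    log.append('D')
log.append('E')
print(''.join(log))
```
BCE

IndexError raised and caught, original KeyError not re-raised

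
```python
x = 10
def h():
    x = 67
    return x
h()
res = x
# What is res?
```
10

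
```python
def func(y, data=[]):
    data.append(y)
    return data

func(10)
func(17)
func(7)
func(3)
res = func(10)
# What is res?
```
[10, 17, 7, 3, 10]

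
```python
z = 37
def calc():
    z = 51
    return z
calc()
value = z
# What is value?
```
37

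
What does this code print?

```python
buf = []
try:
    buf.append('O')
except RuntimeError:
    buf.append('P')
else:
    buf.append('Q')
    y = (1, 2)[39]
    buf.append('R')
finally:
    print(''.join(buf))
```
OQ

Try succeeds, else appends 'Q', IndexError in else is uncaught, finally prints before exception propagates ('R' never appended)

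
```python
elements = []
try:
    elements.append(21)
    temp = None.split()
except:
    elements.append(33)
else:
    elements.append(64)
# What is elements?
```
[21, 33]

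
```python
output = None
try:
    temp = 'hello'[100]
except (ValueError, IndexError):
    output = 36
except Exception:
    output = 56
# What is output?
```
36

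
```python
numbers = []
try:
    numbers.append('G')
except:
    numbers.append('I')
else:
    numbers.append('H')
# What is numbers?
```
['G', 'H']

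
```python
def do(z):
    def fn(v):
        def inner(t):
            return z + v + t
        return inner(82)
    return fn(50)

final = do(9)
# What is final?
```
141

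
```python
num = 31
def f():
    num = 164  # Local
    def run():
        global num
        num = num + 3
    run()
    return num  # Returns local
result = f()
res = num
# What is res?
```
34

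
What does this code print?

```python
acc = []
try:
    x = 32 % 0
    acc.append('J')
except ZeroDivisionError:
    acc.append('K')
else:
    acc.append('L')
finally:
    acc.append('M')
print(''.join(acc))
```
KM

Exception: except runs, else skipped, finally runs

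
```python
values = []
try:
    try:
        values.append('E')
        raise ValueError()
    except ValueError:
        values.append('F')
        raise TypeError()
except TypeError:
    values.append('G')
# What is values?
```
['E', 'F', 'G']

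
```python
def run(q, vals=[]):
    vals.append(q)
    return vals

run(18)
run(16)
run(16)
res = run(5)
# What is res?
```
[18, 16, 16, 5]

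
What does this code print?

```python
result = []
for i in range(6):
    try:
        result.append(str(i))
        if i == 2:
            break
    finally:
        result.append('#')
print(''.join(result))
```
0#1#2#

finally runs even when breaking out of loop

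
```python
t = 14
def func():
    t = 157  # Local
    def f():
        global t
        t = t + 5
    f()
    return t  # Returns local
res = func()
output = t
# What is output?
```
19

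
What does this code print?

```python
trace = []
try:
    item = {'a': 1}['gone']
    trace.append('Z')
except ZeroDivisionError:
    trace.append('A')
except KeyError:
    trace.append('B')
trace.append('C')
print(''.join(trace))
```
BC

KeyError is caught by its specific handler, not ZeroDivisionError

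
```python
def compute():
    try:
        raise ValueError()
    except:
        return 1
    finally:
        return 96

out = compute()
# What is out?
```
96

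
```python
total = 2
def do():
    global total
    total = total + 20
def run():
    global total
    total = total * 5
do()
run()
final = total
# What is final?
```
110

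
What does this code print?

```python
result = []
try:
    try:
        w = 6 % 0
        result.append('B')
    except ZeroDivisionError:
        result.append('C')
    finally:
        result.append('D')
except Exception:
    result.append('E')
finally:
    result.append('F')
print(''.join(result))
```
CDF

Both finally blocks run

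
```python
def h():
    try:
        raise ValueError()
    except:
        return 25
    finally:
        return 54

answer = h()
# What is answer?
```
54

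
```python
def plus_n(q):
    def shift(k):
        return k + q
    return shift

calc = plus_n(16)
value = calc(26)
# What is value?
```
42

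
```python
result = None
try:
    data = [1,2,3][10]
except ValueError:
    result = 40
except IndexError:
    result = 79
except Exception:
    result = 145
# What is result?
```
79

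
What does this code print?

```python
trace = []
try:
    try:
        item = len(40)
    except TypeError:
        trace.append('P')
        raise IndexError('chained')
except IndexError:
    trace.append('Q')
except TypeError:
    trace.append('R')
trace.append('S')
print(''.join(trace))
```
PQS

IndexError raised and caught, original TypeError not re-raised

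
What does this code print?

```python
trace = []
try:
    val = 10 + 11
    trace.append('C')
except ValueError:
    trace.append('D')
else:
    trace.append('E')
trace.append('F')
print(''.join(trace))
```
CEF

else block runs when no exception occurs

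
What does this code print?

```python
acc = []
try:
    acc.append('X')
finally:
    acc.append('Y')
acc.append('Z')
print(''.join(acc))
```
XYZ

try/finally without except, no exception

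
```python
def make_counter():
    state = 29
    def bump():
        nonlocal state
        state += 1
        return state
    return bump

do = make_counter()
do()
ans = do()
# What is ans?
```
31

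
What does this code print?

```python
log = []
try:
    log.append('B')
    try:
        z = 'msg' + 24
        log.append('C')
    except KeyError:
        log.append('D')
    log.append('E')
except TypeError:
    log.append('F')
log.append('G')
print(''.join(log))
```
BFG

Inner handler doesn't match, propagates to outer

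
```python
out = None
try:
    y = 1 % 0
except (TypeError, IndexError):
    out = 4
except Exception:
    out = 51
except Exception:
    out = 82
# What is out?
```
51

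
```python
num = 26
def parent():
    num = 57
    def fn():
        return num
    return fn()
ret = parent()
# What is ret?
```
57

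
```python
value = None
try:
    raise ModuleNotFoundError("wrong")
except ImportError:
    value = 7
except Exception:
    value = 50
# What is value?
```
7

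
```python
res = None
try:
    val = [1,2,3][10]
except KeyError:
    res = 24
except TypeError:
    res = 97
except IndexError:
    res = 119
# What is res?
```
119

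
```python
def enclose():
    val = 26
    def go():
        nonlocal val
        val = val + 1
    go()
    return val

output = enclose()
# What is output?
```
27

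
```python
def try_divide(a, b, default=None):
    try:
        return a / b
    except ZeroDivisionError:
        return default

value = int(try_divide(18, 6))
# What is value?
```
3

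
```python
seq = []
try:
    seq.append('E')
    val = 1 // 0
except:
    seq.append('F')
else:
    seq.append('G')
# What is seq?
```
['E', 'F']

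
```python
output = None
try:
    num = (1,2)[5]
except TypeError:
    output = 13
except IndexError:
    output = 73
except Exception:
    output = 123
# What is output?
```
73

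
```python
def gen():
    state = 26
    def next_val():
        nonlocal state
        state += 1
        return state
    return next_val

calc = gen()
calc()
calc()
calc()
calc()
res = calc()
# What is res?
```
31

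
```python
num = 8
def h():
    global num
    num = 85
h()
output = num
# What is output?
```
85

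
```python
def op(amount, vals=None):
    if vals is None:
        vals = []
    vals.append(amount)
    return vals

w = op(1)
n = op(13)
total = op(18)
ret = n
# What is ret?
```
[13]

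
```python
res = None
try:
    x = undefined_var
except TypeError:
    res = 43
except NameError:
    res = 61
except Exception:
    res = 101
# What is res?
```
61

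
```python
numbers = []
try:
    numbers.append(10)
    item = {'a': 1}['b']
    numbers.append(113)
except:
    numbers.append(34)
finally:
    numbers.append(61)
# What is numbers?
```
[10, 34, 61]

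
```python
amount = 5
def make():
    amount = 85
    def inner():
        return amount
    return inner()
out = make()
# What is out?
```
85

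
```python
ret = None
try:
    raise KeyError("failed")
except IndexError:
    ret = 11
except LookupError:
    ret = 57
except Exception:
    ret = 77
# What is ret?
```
57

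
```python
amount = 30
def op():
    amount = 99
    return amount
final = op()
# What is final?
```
99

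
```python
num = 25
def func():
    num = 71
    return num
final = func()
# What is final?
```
71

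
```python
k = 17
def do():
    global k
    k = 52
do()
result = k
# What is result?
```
52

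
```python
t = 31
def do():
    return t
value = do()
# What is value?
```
31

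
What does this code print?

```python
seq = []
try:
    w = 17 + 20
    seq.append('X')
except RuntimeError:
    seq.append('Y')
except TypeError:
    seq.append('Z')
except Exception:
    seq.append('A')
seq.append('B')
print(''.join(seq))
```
XB

No exception, try block completes normally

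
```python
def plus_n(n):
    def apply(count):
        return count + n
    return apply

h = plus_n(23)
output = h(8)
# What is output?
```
31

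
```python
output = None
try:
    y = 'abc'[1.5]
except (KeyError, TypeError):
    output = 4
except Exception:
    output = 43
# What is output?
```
4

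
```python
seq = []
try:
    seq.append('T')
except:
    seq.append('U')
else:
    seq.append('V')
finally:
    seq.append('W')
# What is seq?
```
['T', 'V', 'W']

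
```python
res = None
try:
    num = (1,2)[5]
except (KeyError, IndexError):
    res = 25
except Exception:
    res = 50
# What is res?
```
25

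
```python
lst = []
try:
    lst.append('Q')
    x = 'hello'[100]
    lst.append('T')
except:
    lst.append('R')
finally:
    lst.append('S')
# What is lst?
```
['Q', 'R', 'S']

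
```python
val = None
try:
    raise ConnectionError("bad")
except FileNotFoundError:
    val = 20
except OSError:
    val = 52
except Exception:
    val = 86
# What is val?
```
52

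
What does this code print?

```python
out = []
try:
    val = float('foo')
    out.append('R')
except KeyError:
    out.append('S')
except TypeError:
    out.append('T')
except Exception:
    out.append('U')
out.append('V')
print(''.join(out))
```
UV

ValueError not specifically caught, falls to Exception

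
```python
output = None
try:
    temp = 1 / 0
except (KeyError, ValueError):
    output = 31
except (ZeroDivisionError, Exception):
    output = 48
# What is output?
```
48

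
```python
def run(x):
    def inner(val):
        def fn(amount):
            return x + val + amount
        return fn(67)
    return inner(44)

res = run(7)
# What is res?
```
118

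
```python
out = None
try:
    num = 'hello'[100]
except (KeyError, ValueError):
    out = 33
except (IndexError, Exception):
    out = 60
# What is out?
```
60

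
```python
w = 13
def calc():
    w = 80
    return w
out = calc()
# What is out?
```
80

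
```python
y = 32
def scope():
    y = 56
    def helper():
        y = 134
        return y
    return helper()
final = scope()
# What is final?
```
134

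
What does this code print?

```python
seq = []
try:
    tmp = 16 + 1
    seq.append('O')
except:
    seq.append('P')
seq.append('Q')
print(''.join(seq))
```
OQ

No exception, try block completes normally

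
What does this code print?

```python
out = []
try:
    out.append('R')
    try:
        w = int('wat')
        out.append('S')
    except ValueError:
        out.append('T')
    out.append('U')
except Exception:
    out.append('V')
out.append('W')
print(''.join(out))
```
RTUW

Inner exception caught by inner handler, outer continues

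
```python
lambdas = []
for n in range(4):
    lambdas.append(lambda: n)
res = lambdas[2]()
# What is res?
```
3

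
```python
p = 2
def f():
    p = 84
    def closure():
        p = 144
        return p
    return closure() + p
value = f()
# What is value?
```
228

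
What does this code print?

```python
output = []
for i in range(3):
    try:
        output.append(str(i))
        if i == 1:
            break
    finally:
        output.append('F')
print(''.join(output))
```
0F1F

finally runs even when breaking out of loop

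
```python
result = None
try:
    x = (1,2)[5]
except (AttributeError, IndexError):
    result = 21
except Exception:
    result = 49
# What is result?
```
21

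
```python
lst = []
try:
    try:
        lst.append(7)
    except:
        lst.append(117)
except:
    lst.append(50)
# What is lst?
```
[7]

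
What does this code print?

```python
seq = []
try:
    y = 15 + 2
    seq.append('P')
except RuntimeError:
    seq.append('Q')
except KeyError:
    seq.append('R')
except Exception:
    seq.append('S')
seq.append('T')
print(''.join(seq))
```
PT

No exception, try block completes normally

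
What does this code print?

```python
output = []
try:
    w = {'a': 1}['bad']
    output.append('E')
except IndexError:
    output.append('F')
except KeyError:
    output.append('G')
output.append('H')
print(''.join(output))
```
GH

KeyError is caught by its specific handler, not IndexError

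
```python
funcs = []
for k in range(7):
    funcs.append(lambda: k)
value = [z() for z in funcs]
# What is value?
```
[6, 6, 6, 6, 6, 6, 6]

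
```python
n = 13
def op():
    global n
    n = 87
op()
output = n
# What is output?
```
87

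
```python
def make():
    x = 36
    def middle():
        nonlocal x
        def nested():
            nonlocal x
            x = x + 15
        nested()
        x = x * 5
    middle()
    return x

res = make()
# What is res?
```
255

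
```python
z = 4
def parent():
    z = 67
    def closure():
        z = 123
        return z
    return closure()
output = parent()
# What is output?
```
123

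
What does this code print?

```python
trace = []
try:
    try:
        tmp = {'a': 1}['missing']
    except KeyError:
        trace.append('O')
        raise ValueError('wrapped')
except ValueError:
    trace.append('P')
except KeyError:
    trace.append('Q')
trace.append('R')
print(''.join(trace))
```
OPR

ValueError raised and caught, original KeyError not re-raised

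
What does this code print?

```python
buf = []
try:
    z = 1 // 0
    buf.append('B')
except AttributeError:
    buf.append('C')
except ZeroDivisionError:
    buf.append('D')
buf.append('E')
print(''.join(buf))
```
DE

ZeroDivisionError is caught by its specific handler, not AttributeError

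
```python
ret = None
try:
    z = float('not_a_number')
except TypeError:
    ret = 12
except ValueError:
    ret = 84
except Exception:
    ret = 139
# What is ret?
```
84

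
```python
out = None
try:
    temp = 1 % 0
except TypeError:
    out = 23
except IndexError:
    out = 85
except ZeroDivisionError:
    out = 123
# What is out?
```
123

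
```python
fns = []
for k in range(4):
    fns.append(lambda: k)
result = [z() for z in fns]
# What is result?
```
[3, 3, 3, 3]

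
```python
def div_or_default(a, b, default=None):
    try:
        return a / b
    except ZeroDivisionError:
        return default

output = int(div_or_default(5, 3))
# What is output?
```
1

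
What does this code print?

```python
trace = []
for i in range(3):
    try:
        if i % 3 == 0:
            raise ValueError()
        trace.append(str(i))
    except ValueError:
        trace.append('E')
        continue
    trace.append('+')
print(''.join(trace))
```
E1+2+

continue in except skips rest of loop body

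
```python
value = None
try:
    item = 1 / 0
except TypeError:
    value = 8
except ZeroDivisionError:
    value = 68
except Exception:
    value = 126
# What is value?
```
68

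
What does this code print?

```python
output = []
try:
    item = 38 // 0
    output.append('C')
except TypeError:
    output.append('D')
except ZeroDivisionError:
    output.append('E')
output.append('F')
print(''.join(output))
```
EF

ZeroDivisionError is caught by its specific handler, not TypeError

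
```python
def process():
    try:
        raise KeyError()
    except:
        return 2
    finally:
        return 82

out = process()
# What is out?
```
82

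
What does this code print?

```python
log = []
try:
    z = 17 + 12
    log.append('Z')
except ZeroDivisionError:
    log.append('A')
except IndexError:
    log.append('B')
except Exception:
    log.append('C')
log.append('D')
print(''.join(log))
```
ZD

No exception, try block completes normally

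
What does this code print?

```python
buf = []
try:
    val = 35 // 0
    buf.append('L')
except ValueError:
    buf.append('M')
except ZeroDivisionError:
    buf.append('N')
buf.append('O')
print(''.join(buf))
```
NO

ZeroDivisionError is caught by its specific handler, not ValueError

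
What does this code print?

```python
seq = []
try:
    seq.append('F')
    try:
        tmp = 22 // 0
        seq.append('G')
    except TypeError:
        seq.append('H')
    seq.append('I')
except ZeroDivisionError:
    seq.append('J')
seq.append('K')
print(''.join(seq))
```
FJK

Inner handler doesn't match, propagates to outer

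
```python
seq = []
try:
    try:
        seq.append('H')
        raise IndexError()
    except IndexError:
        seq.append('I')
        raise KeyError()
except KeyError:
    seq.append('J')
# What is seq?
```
['H', 'I', 'J']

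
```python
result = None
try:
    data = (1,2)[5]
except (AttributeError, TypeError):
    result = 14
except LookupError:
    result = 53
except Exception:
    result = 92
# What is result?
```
53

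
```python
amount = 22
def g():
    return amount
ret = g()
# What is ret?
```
22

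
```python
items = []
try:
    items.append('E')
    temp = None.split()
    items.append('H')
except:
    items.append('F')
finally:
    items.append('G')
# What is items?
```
['E', 'F', 'G']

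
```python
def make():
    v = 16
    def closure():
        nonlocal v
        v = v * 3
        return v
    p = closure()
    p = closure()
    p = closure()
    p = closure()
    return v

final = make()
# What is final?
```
1296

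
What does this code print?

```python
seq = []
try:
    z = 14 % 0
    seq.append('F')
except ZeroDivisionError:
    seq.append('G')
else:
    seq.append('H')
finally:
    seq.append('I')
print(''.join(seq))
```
GI

Exception: except runs, else skipped, finally runs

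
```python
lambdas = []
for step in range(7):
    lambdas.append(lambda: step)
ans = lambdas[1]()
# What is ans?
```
6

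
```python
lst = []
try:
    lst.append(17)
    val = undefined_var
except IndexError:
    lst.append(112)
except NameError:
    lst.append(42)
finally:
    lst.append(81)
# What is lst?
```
[17, 42, 81]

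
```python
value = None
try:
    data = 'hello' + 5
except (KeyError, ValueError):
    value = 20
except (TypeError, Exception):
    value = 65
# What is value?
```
65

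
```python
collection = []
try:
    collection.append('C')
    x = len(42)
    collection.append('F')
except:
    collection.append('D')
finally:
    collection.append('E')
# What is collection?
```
['C', 'D', 'E']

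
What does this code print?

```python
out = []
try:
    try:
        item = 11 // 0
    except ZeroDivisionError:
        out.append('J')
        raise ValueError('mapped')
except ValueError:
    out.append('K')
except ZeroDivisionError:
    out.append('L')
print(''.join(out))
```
JK

New ValueError raised, caught by outer ValueError handler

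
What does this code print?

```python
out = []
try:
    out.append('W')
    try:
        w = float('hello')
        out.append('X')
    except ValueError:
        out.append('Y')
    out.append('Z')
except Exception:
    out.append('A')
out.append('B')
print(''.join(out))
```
WYZB

Inner exception caught by inner handler, outer continues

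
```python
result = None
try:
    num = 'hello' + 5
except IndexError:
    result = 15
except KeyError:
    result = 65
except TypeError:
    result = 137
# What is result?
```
137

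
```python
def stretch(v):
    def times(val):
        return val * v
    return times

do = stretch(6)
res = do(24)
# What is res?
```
144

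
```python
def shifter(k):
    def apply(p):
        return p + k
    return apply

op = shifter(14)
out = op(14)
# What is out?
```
28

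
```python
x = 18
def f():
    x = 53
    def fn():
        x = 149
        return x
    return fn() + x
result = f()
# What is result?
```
202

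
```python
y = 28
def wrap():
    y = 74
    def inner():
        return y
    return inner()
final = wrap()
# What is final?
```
74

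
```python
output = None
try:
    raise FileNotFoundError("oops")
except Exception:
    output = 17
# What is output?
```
17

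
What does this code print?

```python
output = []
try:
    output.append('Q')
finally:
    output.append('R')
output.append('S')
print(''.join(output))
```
QRS

try/finally without except, no exception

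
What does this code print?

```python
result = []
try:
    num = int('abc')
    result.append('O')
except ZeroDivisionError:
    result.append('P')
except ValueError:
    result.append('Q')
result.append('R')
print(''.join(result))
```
QR

ValueError is caught by its specific handler, not ZeroDivisionError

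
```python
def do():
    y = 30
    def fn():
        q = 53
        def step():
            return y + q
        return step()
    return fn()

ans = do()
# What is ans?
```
83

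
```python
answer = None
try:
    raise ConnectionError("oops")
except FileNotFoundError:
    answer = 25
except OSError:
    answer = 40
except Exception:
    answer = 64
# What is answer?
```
40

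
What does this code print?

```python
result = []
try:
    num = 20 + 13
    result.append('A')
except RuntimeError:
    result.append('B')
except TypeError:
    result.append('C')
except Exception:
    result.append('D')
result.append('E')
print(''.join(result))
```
AE

No exception, try block completes normally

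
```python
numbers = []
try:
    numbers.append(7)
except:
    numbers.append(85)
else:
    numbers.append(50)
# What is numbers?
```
[7, 50]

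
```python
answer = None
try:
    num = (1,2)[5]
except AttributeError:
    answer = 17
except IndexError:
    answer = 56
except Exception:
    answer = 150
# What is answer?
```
56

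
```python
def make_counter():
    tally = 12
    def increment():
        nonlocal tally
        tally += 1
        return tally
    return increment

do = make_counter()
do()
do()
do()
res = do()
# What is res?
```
16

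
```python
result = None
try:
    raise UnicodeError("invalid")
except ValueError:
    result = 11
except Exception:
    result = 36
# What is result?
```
11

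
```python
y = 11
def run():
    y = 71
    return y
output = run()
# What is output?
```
71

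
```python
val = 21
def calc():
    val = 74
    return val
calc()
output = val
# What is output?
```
21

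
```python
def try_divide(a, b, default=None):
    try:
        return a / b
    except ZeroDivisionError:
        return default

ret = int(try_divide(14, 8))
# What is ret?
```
1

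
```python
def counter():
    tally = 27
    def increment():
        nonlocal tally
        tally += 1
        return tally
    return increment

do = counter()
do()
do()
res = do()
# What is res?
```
30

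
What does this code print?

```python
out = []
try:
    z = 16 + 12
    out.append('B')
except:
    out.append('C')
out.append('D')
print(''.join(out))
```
BD

No exception, try block completes normally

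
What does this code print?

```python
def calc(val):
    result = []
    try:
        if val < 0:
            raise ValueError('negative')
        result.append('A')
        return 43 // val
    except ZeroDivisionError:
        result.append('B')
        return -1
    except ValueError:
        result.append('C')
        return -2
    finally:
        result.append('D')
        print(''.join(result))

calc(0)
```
ABD

val=0 causes ZeroDivisionError, caught, finally prints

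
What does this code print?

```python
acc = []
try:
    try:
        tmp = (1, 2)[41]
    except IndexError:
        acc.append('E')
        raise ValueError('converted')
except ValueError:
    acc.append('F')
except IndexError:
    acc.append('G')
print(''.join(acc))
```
EF

New ValueError raised, caught by outer ValueError handler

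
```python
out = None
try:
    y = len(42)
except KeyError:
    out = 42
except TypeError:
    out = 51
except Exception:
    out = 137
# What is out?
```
51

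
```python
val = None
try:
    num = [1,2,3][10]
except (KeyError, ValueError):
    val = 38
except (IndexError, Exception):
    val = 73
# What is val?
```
73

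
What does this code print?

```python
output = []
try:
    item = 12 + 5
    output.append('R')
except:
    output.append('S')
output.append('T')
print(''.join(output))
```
RT

No exception, try block completes normally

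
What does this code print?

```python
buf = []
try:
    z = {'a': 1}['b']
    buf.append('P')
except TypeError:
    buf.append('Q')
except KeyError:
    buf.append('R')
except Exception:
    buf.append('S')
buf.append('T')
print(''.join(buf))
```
RT

KeyError matches before generic Exception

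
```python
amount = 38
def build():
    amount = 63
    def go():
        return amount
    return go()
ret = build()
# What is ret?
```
63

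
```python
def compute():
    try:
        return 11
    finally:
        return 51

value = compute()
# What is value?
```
51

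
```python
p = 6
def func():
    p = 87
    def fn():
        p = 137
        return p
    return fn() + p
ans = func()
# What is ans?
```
224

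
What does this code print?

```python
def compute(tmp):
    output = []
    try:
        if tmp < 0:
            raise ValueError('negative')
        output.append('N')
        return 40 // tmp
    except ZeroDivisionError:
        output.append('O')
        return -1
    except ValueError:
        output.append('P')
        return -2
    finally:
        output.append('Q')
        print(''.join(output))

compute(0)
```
NOQ

tmp=0 causes ZeroDivisionError, caught, finally prints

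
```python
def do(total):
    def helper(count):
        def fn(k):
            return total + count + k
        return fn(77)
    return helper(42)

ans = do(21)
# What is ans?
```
140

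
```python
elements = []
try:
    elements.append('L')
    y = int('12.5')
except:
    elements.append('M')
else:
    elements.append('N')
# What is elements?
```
['L', 'M']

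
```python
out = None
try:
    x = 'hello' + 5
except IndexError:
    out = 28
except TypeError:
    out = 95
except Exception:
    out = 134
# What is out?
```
95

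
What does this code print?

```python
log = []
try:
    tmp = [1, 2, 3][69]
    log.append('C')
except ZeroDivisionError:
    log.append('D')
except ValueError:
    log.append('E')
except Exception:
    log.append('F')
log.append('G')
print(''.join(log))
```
FG

IndexError not specifically caught, falls to Exception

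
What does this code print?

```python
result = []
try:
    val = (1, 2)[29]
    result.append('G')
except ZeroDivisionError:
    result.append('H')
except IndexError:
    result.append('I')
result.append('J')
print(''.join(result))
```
IJ

IndexError is caught by its specific handler, not ZeroDivisionError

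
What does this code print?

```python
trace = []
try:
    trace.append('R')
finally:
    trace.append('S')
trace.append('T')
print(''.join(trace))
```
RST

try/finally without except, no exception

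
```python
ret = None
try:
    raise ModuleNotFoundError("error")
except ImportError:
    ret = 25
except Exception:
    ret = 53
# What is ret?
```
25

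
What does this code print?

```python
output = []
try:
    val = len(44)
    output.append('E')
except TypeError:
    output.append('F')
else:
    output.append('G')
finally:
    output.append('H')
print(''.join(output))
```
FH

Exception: except runs, else skipped, finally runs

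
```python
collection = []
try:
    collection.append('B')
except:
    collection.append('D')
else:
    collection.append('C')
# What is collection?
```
['B', 'C']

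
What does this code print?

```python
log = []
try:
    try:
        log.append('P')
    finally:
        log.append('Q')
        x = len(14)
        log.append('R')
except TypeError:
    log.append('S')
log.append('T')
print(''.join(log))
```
PQST

Exception in inner finally caught by outer except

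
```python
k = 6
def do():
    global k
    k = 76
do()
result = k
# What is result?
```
76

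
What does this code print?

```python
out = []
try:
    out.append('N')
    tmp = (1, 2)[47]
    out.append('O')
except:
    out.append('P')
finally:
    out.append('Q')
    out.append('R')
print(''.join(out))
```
NPQR

Code before exception runs, then except, then all of finally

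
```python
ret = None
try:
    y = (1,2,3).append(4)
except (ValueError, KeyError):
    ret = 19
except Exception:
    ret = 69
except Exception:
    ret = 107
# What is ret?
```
69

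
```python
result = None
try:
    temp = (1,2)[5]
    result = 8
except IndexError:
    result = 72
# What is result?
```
72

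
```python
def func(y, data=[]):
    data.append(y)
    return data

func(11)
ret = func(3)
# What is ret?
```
[11, 3]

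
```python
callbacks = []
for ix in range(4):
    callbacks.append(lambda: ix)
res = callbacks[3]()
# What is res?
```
3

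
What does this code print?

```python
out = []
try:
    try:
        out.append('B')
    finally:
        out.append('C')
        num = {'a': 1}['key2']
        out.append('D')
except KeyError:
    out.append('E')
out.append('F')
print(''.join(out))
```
BCEF

Exception in inner finally caught by outer except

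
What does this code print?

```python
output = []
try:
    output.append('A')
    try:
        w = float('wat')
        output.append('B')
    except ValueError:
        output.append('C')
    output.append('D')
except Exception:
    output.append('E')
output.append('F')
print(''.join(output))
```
ACDF

Inner exception caught by inner handler, outer continues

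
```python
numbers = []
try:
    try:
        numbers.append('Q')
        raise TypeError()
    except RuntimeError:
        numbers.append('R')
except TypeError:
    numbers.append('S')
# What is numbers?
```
['Q', 'S']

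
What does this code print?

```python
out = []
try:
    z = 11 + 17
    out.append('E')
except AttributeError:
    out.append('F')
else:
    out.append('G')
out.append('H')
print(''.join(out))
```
EGH

else block runs when no exception occurs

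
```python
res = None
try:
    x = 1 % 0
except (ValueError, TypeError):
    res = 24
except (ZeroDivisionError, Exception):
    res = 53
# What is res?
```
53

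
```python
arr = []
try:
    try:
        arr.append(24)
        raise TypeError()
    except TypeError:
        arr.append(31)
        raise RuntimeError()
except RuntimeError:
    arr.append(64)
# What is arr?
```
[24, 31, 64]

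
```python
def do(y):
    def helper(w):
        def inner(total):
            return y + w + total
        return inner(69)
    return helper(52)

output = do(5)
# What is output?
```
126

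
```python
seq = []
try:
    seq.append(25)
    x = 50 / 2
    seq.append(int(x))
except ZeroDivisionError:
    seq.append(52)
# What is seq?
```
[25, 25]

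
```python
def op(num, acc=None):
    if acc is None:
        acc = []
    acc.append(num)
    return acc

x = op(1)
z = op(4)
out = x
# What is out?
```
[1]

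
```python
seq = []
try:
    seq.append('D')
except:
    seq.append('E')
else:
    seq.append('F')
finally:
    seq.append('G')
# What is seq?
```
['D', 'F', 'G']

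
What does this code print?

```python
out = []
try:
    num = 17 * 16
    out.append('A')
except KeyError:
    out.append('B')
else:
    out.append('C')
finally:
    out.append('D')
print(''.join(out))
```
ACD

else runs before finally when no exception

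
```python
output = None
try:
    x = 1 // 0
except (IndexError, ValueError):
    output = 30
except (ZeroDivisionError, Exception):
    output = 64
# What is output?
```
64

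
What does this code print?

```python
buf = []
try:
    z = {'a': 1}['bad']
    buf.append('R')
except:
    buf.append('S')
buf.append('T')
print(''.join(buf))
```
ST

Exception raised in try, caught by bare except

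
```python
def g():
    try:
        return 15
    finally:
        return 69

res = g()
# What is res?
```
69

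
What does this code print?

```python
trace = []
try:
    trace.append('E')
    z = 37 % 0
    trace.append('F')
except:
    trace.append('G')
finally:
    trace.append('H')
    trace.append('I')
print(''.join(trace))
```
EGHI

Code before exception runs, then except, then all of finally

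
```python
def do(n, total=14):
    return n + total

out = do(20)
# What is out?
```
34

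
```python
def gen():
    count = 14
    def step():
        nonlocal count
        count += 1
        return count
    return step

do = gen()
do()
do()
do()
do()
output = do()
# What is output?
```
19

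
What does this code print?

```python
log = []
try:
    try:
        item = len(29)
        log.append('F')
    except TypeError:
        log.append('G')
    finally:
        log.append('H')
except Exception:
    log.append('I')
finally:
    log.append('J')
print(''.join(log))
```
GHJ

Both finally blocks run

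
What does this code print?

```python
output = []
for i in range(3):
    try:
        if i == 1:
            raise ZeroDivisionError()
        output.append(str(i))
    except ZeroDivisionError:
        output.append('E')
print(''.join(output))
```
0E2

Exception on i=1 caught, loop continues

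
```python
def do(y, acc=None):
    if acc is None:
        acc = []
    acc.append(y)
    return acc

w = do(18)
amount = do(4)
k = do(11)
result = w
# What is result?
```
[18]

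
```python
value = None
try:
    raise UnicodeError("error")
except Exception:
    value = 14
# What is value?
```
14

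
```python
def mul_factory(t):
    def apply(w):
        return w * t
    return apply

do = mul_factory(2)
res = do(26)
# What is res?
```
52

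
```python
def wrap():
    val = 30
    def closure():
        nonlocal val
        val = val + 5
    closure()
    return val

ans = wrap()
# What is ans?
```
35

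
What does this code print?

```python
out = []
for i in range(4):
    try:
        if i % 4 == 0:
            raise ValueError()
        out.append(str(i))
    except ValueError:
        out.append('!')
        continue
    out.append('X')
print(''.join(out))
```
!1X2X3X

continue in except skips rest of loop body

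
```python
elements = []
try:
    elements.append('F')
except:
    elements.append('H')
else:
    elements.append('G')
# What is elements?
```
['F', 'G']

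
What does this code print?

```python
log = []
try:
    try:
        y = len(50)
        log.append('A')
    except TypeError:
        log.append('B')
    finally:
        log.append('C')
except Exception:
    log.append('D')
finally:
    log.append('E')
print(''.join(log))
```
BCE

Both finally blocks run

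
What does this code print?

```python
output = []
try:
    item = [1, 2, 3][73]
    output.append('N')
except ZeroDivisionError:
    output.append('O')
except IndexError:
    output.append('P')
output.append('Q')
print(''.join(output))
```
PQ

IndexError is caught by its specific handler, not ZeroDivisionError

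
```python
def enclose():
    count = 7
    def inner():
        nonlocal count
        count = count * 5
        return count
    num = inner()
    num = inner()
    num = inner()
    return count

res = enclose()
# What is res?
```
875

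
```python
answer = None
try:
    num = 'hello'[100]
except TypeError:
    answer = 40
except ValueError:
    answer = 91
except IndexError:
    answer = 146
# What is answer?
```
146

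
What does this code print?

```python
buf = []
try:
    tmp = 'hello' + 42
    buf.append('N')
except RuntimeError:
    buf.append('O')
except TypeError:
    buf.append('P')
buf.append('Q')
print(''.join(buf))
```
PQ

TypeError is caught by its specific handler, not RuntimeError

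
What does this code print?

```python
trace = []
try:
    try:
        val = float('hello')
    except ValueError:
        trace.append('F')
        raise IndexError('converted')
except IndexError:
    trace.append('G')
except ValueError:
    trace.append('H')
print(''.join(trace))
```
FG

New IndexError raised, caught by outer IndexError handler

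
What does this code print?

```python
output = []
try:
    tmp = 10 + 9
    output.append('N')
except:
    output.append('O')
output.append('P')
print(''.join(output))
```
NP

No exception, try block completes normally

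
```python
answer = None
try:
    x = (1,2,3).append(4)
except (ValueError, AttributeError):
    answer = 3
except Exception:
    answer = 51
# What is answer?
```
3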